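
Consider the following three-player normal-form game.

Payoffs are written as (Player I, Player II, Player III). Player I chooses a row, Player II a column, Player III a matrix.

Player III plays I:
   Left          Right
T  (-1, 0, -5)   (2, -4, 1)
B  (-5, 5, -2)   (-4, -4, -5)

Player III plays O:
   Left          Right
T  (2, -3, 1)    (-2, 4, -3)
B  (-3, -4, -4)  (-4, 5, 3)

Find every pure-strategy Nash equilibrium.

Player I against (Left, I): payoffs -1, -5 → best response T.
Player I against (Left, O): payoffs 2, -3 → best response T.
Player I against (Right, I): payoffs 2, -4 → best response T.
Player I against (Right, O): payoffs -2, -4 → best response T.
Player II against (T, I): payoffs 0, -4 → best response Left.
Player II against (T, O): payoffs -3, 4 → best response Right.
Player II against (B, I): payoffs 5, -4 → best response Left.
Player II against (B, O): payoffs -4, 5 → best response Right.
Player III against (T, Left): payoffs -5, 1 → best response O.
Player III against (T, Right): payoffs 1, -3 → best response I.
Player III against (B, Left): payoffs -2, -4 → best response I.
Player III against (B, Right): payoffs -5, 3 → best response O.
No profile is a mutual best response for all players.

No pure-strategy Nash equilibrium.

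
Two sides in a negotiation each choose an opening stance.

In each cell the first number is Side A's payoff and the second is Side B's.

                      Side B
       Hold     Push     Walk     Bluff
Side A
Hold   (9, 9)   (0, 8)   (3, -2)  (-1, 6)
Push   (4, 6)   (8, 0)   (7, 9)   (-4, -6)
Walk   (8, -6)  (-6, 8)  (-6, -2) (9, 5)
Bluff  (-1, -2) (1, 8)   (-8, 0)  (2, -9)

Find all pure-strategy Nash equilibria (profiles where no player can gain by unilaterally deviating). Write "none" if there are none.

Pure-strategy Nash equilibria: (Hold, Hold); (Push, Walk)

(Hold, Hold): Side A gets 9, best alternative 8; Side B gets 9, best alternative 8. No profitable deviation — NE.
(Hold, Push): Side A can switch to Push (0 → 8). Not NE.
(Hold, Walk): Side A can switch to Push (3 → 7). Not NE.
(Hold, Bluff): Side A can switch to Walk (-1 → 9). Not NE.
(Push, Hold): Side A can switch to Hold (4 → 9). Not NE.
(Push, Push): Side B can switch to Hold (0 → 6). Not NE.
(Push, Walk): Side A gets 7, best alternative 3; Side B gets 9, best alternative 6. No profitable deviation — NE.
(Push, Bluff): Side A can switch to Hold (-4 → -1). Not NE.
(Walk, Hold): Side A can switch to Hold (8 → 9). Not NE.
(Walk, Push): Side A can switch to Hold (-6 → 0). Not NE.
(The remaining 6 profiles each have a profitable deviation by the same check.)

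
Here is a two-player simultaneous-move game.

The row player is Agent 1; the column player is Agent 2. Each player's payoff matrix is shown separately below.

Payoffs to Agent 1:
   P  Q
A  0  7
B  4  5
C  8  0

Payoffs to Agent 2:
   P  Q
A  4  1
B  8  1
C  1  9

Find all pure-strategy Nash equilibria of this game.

For each player, find the best response to each opponent profile; mutual best responses are the pure NE.
Agent 1 against P: payoffs 0, 4, 8 → best response C.
Agent 1 against Q: payoffs 7, 5, 0 → best response A.
Agent 2 against A: payoffs 4, 1 → best response P.
Agent 2 against B: payoffs 8, 1 → best response P.
Agent 2 against C: payoffs 1, 9 → best response Q.
No profile is a mutual best response for all players.

none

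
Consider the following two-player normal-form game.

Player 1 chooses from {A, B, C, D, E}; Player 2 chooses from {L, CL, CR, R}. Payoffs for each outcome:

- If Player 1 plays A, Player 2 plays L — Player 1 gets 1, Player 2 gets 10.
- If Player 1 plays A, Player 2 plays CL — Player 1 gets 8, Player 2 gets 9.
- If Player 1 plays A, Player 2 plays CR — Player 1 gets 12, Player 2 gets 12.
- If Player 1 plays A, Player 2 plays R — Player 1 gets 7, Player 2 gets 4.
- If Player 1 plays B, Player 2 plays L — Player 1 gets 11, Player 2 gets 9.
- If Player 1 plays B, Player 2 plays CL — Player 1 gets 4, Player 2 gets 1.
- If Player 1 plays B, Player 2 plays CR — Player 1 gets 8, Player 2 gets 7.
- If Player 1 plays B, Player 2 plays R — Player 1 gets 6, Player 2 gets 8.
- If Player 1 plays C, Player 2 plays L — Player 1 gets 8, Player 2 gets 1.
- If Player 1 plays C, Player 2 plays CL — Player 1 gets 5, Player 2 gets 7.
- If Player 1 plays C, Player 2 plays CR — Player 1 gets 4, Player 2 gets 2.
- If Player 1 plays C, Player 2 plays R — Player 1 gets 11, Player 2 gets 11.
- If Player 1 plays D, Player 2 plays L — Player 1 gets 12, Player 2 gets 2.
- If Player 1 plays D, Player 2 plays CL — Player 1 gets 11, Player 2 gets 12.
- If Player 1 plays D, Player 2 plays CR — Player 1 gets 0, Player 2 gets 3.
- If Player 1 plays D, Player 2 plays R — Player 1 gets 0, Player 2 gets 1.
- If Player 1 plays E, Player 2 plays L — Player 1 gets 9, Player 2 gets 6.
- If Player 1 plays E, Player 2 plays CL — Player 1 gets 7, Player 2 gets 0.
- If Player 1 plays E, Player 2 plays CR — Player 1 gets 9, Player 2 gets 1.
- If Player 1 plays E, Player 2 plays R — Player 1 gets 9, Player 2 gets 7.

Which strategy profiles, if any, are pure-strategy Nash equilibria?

The pure Nash equilibria are (A, CR), (C, R), (D, CL).

Player 1 against L: payoffs 1, 11, 8, 12, 9 → best response D.
Player 1 against CL: payoffs 8, 4, 5, 11, 7 → best response D.
Player 1 against CR: payoffs 12, 8, 4, 0, 9 → best response A.
Player 1 against R: payoffs 7, 6, 11, 0, 9 → best response C.
Player 2 against A: payoffs 10, 9, 12, 4 → best response CR.
Player 2 against B: payoffs 9, 1, 7, 8 → best response L.
Player 2 against C: payoffs 1, 7, 2, 11 → best response R.
Player 2 against D: payoffs 2, 12, 3, 1 → best response CL.
Player 2 against E: payoffs 6, 0, 1, 7 → best response R.
Mutual best responses: (A, CR); (C, R); (D, CL).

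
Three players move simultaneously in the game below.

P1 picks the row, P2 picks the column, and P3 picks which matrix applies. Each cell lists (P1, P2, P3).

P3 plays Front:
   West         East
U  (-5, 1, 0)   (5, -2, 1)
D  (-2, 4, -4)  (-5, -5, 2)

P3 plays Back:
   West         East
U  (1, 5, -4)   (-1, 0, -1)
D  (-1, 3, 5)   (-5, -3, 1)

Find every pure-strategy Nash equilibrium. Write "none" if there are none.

There is no pure-strategy Nash equilibrium.

For each player, find the best response to each opponent profile; mutual best responses are the pure NE.
P1 against (West, Front): payoffs -5, -2 → best response D.
P1 against (West, Back): payoffs 1, -1 → best response U.
P1 against (East, Front): payoffs 5, -5 → best response U.
P1 against (East, Back): payoffs -1, -5 → best response U.
P2 against (U, Front): payoffs 1, -2 → best response West.
P2 against (U, Back): payoffs 5, 0 → best response West.
P2 against (D, Front): payoffs 4, -5 → best response West.
P2 against (D, Back): payoffs 3, -3 → best response West.
P3 against (U, West): payoffs 0, -4 → best response Front.
P3 against (U, East): payoffs 1, -1 → best response Front.
P3 against (D, West): payoffs -4, 5 → best response Back.
P3 against (D, East): payoffs 2, 1 → best response Front.
No profile is a mutual best response for all players.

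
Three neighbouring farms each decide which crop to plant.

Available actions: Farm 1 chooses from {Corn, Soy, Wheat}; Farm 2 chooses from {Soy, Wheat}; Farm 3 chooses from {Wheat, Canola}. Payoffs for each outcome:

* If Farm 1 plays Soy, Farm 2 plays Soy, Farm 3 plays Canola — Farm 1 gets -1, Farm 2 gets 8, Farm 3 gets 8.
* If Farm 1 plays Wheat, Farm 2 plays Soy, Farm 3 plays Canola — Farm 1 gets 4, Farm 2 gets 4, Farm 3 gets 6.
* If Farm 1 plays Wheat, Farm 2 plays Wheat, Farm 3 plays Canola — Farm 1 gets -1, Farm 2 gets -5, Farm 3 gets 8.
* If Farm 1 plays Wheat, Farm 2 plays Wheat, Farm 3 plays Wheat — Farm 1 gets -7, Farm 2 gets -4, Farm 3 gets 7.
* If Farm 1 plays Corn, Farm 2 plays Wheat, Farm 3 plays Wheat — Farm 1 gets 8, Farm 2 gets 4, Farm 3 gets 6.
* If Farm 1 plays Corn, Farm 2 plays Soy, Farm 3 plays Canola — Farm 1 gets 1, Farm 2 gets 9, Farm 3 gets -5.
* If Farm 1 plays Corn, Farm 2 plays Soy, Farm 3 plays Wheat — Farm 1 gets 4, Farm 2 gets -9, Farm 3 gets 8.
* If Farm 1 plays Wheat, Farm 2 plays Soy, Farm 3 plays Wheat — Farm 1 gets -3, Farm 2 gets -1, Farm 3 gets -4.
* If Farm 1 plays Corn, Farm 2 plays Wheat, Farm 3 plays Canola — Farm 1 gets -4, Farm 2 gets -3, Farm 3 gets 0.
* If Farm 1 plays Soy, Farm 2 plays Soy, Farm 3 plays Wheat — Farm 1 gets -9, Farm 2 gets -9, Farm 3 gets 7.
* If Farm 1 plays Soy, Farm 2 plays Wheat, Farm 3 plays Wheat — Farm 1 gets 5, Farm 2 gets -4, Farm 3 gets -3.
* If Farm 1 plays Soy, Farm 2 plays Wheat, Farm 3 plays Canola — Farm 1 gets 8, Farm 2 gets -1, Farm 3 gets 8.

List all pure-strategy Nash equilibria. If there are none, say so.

The pure Nash equilibria are (Corn, Wheat, Wheat) and (Wheat, Soy, Canola).

(Corn, Soy, Wheat): Farm 2 can switch to Wheat (-9 → 4). Not NE.
(Corn, Soy, Canola): Farm 1 can switch to Wheat (1 → 4). Not NE.
(Corn, Wheat, Wheat): Farm 1 gets 8, best alternative 5; Farm 2 gets 4, best alternative -9; Farm 3 gets 6, best alternative 0. No profitable deviation — NE.
(Corn, Wheat, Canola): Farm 1 can switch to Soy (-4 → 8). Not NE.
(Soy, Soy, Wheat): Farm 1 can switch to Corn (-9 → 4). Not NE.
(Soy, Soy, Canola): Farm 1 can switch to Corn (-1 → 1). Not NE.
(Soy, Wheat, Wheat): Farm 1 can switch to Corn (5 → 8). Not NE.
(Soy, Wheat, Canola): Farm 2 can switch to Soy (-1 → 8). Not NE.
(Wheat, Soy, Wheat): Farm 1 can switch to Corn (-3 → 4). Not NE.
(Wheat, Soy, Canola): Farm 1 gets 4, best alternative 1; Farm 2 gets 4, best alternative -5; Farm 3 gets 6, best alternative -4. No profitable deviation — NE.
(Wheat, Wheat, Wheat): Farm 1 can switch to Corn (-7 → 8). Not NE.
(Wheat, Wheat, Canola): Farm 1 can switch to Soy (-1 → 8). Not NE.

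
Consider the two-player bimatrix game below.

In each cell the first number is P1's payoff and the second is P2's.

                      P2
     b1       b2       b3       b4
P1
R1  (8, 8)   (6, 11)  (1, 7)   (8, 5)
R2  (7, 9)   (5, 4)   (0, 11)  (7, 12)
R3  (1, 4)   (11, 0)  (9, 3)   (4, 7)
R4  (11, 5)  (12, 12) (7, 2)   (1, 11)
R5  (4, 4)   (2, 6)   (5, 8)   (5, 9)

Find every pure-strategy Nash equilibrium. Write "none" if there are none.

The unique pure-strategy Nash equilibrium is (R4, b2).

P1 against b1: payoffs 8, 7, 1, 11, 4 → best response R4.
P1 against b2: payoffs 6, 5, 11, 12, 2 → best response R4.
P1 against b3: payoffs 1, 0, 9, 7, 5 → best response R3.
P1 against b4: payoffs 8, 7, 4, 1, 5 → best response R1.
P2 against R1: payoffs 8, 11, 7, 5 → best response b2.
P2 against R2: payoffs 9, 4, 11, 12 → best response b4.
P2 against R3: payoffs 4, 0, 3, 7 → best response b4.
P2 against R4: payoffs 5, 12, 2, 11 → best response b2.
P2 against R5: payoffs 4, 6, 8, 9 → best response b4.
Mutual best responses: (R4, b2).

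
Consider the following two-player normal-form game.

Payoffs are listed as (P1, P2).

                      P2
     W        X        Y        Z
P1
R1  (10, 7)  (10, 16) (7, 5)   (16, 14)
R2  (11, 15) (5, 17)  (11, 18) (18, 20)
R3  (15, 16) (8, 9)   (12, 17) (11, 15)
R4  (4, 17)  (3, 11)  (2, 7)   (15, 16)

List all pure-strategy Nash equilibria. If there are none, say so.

(R1, W): P1 can switch to R2 (10 → 11). Not NE.
(R1, X): P1 gets 10, best alternative 8; P2 gets 16, best alternative 14. No profitable deviation — NE.
(R1, Y): P1 can switch to R2 (7 → 11). Not NE.
(R1, Z): P1 can switch to R2 (16 → 18). Not NE.
(R2, W): P1 can switch to R3 (11 → 15). Not NE.
(R2, X): P1 can switch to R1 (5 → 10). Not NE.
(R2, Y): P1 can switch to R3 (11 → 12). Not NE.
(R2, Z): P1 gets 18, best alternative 16; P2 gets 20, best alternative 18. No profitable deviation — NE.
(R3, W): P2 can switch to Y (16 → 17). Not NE.
(R3, X): P1 can switch to R1 (8 → 10). Not NE.
(R3, Y): P1 gets 12, best alternative 11; P2 gets 17, best alternative 16. No profitable deviation — NE.
(The remaining 5 profiles each have a profitable deviation by the same check.)

(R1, X); (R2, Z); (R3, Y)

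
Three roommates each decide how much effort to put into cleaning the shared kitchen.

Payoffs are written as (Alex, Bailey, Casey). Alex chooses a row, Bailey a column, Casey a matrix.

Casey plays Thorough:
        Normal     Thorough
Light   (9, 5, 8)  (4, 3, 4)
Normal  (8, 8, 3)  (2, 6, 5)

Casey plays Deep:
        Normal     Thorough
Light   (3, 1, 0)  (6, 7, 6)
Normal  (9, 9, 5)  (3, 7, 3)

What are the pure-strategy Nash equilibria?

Pure-strategy Nash equilibria: (Light, Normal, Thorough) and (Light, Thorough, Deep) and (Normal, Normal, Deep)

Alex against (Normal, Thorough): payoffs 9, 8 → best response Light.
Alex against (Normal, Deep): payoffs 3, 9 → best response Normal.
Alex against (Thorough, Thorough): payoffs 4, 2 → best response Light.
Alex against (Thorough, Deep): payoffs 6, 3 → best response Light.
Bailey against (Light, Thorough): payoffs 5, 3 → best response Normal.
Bailey against (Light, Deep): payoffs 1, 7 → best response Thorough.
Bailey against (Normal, Thorough): payoffs 8, 6 → best response Normal.
Bailey against (Normal, Deep): payoffs 9, 7 → best response Normal.
Casey against (Light, Normal): payoffs 8, 0 → best response Thorough.
Casey against (Light, Thorough): payoffs 4, 6 → best response Deep.
Casey against (Normal, Normal): payoffs 3, 5 → best response Deep.
Casey against (Normal, Thorough): payoffs 5, 3 → best response Thorough.
Mutual best responses: (Light, Normal, Thorough); (Light, Thorough, Deep); (Normal, Normal, Deep).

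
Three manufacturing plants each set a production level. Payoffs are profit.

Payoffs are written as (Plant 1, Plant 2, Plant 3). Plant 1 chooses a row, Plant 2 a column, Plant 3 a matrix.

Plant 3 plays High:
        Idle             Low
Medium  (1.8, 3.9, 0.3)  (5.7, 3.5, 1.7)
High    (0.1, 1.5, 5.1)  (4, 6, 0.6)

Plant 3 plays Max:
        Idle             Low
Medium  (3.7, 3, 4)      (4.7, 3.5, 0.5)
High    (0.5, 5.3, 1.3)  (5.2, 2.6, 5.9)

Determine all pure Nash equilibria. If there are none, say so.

(Medium, Idle, High): Plant 3 can switch to Max (0.3 → 4). Not NE.
(Medium, Idle, Max): Plant 2 can switch to Low (3 → 3.5). Not NE.
(Medium, Low, High): Plant 2 can switch to Idle (3.5 → 3.9). Not NE.
(Medium, Low, Max): Plant 1 can switch to High (4.7 → 5.2). Not NE.
(High, Idle, High): Plant 1 can switch to Medium (0.1 → 1.8). Not NE.
(High, Idle, Max): Plant 1 can switch to Medium (0.5 → 3.7). Not NE.
(High, Low, High): Plant 1 can switch to Medium (4 → 5.7). Not NE.
(High, Low, Max): Plant 2 can switch to Idle (2.6 → 5.3). Not NE.

none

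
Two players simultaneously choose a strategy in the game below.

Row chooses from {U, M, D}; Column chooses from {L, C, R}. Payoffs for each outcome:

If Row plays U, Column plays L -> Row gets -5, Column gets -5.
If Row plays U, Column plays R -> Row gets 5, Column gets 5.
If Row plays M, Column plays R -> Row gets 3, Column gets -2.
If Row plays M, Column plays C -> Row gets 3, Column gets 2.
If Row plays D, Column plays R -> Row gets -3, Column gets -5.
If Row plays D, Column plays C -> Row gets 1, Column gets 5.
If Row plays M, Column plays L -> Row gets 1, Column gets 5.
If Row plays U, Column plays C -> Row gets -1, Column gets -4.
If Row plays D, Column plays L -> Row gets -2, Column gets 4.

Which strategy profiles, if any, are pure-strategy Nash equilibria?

The pure Nash equilibria are (U, R), (M, L).

For each strategy profile, look for a profitable unilateral deviation.
(U, L): Row can switch to M (-5 → 1). Not NE.
(U, C): Row can switch to M (-1 → 3). Not NE.
(U, R): Row gets 5, best alternative 3; Column gets 5, best alternative -4. No profitable deviation — NE.
(M, L): Row gets 1, best alternative -2; Column gets 5, best alternative 2. No profitable deviation — NE.
(M, C): Column can switch to L (2 → 5). Not NE.
(M, R): Row can switch to U (3 → 5). Not NE.
(D, L): Row can switch to M (-2 → 1). Not NE.
(D, C): Row can switch to M (1 → 3). Not NE.
(The remaining 1 profile has a profitable deviation by the same check.)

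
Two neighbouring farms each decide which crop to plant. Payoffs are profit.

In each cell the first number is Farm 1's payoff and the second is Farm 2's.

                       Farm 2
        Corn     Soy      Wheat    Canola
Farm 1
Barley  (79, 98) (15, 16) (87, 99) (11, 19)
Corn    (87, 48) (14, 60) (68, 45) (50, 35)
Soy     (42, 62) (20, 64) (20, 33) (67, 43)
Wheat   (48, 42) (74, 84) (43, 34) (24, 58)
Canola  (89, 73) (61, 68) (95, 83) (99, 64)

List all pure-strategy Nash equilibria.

Farm 1 against Corn: payoffs 79, 87, 42, 48, 89 → best response Canola.
Farm 1 against Soy: payoffs 15, 14, 20, 74, 61 → best response Wheat.
Farm 1 against Wheat: payoffs 87, 68, 20, 43, 95 → best response Canola.
Farm 1 against Canola: payoffs 11, 50, 67, 24, 99 → best response Canola.
Farm 2 against Barley: payoffs 98, 16, 99, 19 → best response Wheat.
Farm 2 against Corn: payoffs 48, 60, 45, 35 → best response Soy.
Farm 2 against Soy: payoffs 62, 64, 33, 43 → best response Soy.
Farm 2 against Wheat: payoffs 42, 84, 34, 58 → best response Soy.
Farm 2 against Canola: payoffs 73, 68, 83, 64 → best response Wheat.
Mutual best responses: (Wheat, Soy); (Canola, Wheat).

(Wheat, Soy) and (Canola, Wheat)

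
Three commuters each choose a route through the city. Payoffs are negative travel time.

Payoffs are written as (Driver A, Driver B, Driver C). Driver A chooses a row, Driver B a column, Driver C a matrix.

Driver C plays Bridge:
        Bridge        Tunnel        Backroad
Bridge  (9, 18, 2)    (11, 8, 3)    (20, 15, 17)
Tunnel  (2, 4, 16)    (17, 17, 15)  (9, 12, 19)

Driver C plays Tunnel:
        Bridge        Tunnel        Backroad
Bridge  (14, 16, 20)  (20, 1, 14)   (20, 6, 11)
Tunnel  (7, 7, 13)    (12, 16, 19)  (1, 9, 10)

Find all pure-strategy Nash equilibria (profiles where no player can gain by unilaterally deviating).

Pure NE: (Bridge, Bridge, Tunnel)

(Bridge, Bridge, Bridge): Driver C can switch to Tunnel (2 → 20). Not NE.
(Bridge, Bridge, Tunnel): Driver A gets 14, best alternative 7; Driver B gets 16, best alternative 6; Driver C gets 20, best alternative 2. No profitable deviation — NE.
(Bridge, Tunnel, Bridge): Driver A can switch to Tunnel (11 → 17). Not NE.
(Bridge, Tunnel, Tunnel): Driver B can switch to Bridge (1 → 16). Not NE.
(Bridge, Backroad, Bridge): Driver B can switch to Bridge (15 → 18). Not NE.
(Bridge, Backroad, Tunnel): Driver B can switch to Bridge (6 → 16). Not NE.
(Tunnel, Bridge, Bridge): Driver A can switch to Bridge (2 → 9). Not NE.
(Tunnel, Bridge, Tunnel): Driver A can switch to Bridge (7 → 14). Not NE.
(Tunnel, Tunnel, Bridge): Driver C can switch to Tunnel (15 → 19). Not NE.
(Tunnel, Tunnel, Tunnel): Driver A can switch to Bridge (12 → 20). Not NE.
(Tunnel, Backroad, Bridge): Driver A can switch to Bridge (9 → 20). Not NE.
(The remaining 1 profile has a profitable deviation by the same check.)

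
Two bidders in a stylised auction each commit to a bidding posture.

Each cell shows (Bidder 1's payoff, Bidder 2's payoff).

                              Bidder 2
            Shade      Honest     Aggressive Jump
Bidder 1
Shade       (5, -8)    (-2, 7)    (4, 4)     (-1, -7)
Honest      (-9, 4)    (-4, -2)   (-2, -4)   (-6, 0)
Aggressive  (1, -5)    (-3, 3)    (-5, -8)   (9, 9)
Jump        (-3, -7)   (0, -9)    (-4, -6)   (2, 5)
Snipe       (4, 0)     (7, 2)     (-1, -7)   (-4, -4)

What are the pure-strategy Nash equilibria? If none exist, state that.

Pure-strategy Nash equilibria: (Aggressive, Jump), (Snipe, Honest)

Bidder 1 against Shade: payoffs 5, -9, 1, -3, 4 → best response Shade.
Bidder 1 against Honest: payoffs -2, -4, -3, 0, 7 → best response Snipe.
Bidder 1 against Aggressive: payoffs 4, -2, -5, -4, -1 → best response Shade.
Bidder 1 against Jump: payoffs -1, -6, 9, 2, -4 → best response Aggressive.
Bidder 2 against Shade: payoffs -8, 7, 4, -7 → best response Honest.
Bidder 2 against Honest: payoffs 4, -2, -4, 0 → best response Shade.
Bidder 2 against Aggressive: payoffs -5, 3, -8, 9 → best response Jump.
Bidder 2 against Jump: payoffs -7, -9, -6, 5 → best response Jump.
Bidder 2 against Snipe: payoffs 0, 2, -7, -4 → best response Honest.
Mutual best responses: (Aggressive, Jump); (Snipe, Honest).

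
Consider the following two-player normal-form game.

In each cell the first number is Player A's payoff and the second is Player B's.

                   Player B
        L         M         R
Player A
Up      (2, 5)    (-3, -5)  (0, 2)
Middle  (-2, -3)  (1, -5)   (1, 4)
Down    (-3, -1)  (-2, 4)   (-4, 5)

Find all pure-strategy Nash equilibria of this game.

Player A against L: payoffs 2, -2, -3 → best response Up.
Player A against M: payoffs -3, 1, -2 → best response Middle.
Player A against R: payoffs 0, 1, -4 → best response Middle.
Player B against Up: payoffs 5, -5, 2 → best response L.
Player B against Middle: payoffs -3, -5, 4 → best response R.
Player B against Down: payoffs -1, 4, 5 → best response R.
Mutual best responses: (Up, L); (Middle, R).

Pure-strategy Nash equilibria: (Up, L); (Middle, R)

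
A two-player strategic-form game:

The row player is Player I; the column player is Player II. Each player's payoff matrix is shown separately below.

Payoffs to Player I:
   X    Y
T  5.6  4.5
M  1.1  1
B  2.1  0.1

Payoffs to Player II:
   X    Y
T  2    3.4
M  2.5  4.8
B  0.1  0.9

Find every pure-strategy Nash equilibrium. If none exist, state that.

(T, X): Player II can switch to Y (2 → 3.4). Not NE.
(T, Y): Player I gets 4.5, best alternative 1; Player II gets 3.4, best alternative 2. No profitable deviation — NE.
(M, X): Player I can switch to T (1.1 → 5.6). Not NE.
(M, Y): Player I can switch to T (1 → 4.5). Not NE.
(B, X): Player I can switch to T (2.1 → 5.6). Not NE.
(B, Y): Player I can switch to T (0.1 → 4.5). Not NE.

The unique pure-strategy Nash equilibrium is (T, Y).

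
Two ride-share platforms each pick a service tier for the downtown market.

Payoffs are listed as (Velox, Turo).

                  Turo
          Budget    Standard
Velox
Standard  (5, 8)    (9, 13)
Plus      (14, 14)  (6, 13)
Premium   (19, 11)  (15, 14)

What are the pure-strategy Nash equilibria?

The unique pure-strategy Nash equilibrium is (Premium, Standard).

Mark each player's best response to every combination of opponents' strategies; a profile where every player is best-responding is a pure Nash equilibrium.
Velox against Budget: payoffs 5, 14, 19 → best response Premium.
Velox against Standard: payoffs 9, 6, 15 → best response Premium.
Turo against Standard: payoffs 8, 13 → best response Standard.
Turo against Plus: payoffs 14, 13 → best response Budget.
Turo against Premium: payoffs 11, 14 → best response Standard.
Mutual best responses: (Premium, Standard).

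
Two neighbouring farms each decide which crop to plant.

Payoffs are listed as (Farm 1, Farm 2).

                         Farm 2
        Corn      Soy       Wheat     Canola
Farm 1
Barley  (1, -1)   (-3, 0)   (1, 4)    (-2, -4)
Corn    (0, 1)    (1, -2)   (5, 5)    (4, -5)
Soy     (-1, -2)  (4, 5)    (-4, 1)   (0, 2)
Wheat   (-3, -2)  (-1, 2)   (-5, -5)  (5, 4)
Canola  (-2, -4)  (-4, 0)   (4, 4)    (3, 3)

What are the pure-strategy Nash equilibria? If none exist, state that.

Pure-strategy Nash equilibria: (Corn, Wheat), (Soy, Soy), (Wheat, Canola)

Farm 1 against Corn: payoffs 1, 0, -1, -3, -2 → best response Barley.
Farm 1 against Soy: payoffs -3, 1, 4, -1, -4 → best response Soy.
Farm 1 against Wheat: payoffs 1, 5, -4, -5, 4 → best response Corn.
Farm 1 against Canola: payoffs -2, 4, 0, 5, 3 → best response Wheat.
Farm 2 against Barley: payoffs -1, 0, 4, -4 → best response Wheat.
Farm 2 against Corn: payoffs 1, -2, 5, -5 → best response Wheat.
Farm 2 against Soy: payoffs -2, 5, 1, 2 → best response Soy.
Farm 2 against Wheat: payoffs -2, 2, -5, 4 → best response Canola.
Farm 2 against Canola: payoffs -4, 0, 4, 3 → best response Wheat.
Mutual best responses: (Corn, Wheat); (Soy, Soy); (Wheat, Canola).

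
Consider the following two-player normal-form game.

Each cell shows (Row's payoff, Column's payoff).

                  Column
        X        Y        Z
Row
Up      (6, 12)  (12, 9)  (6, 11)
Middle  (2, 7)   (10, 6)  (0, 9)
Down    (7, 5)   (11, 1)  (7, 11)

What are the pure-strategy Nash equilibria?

(Down, Z)

Row against X: payoffs 6, 2, 7 → best response Down.
Row against Y: payoffs 12, 10, 11 → best response Up.
Row against Z: payoffs 6, 0, 7 → best response Down.
Column against Up: payoffs 12, 9, 11 → best response X.
Column against Middle: payoffs 7, 6, 9 → best response Z.
Column against Down: payoffs 5, 1, 11 → best response Z.
Mutual best responses: (Down, Z).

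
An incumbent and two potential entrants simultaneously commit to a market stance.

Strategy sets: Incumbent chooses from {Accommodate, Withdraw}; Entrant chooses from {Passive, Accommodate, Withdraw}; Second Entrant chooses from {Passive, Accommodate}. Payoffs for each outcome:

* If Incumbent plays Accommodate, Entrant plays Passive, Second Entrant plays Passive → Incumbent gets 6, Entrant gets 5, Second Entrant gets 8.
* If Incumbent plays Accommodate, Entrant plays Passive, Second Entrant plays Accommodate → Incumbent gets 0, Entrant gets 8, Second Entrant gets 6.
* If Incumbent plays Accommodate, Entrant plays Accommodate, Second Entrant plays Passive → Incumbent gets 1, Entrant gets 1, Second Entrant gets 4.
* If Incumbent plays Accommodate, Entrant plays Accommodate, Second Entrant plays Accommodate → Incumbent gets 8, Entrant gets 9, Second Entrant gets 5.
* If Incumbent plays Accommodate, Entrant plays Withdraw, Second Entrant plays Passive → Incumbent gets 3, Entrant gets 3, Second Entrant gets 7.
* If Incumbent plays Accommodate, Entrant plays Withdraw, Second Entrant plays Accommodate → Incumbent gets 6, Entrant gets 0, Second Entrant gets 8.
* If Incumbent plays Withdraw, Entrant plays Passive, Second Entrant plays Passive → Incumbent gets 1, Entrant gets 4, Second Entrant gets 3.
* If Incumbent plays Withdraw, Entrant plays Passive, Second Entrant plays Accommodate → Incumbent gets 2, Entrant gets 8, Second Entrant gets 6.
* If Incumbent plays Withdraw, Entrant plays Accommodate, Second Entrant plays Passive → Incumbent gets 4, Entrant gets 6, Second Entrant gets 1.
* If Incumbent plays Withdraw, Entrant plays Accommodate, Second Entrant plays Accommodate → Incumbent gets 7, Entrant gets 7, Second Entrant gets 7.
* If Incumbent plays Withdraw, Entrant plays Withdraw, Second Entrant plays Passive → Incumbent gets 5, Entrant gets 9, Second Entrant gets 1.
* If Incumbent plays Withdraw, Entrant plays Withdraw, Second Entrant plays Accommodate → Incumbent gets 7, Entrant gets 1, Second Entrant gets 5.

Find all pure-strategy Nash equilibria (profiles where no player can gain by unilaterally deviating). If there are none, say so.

Incumbent against (Passive, Passive): payoffs 6, 1 → best response Accommodate.
Incumbent against (Passive, Accommodate): payoffs 0, 2 → best response Withdraw.
Incumbent against (Accommodate, Passive): payoffs 1, 4 → best response Withdraw.
Incumbent against (Accommodate, Accommodate): payoffs 8, 7 → best response Accommodate.
Incumbent against (Withdraw, Passive): payoffs 3, 5 → best response Withdraw.
Incumbent against (Withdraw, Accommodate): payoffs 6, 7 → best response Withdraw.
Entrant against (Accommodate, Passive): payoffs 5, 1, 3 → best response Passive.
Entrant against (Accommodate, Accommodate): payoffs 8, 9, 0 → best response Accommodate.
Entrant against (Withdraw, Passive): payoffs 4, 6, 9 → best response Withdraw.
Entrant against (Withdraw, Accommodate): payoffs 8, 7, 1 → best response Passive.
Second Entrant against (Accommodate, Passive): payoffs 8, 6 → best response Passive.
Second Entrant against (Accommodate, Accommodate): payoffs 4, 5 → best response Accommodate.
Second Entrant against (Accommodate, Withdraw): payoffs 7, 8 → best response Accommodate.
Second Entrant against (Withdraw, Passive): payoffs 3, 6 → best response Accommodate.
Second Entrant against (Withdraw, Accommodate): payoffs 1, 7 → best response Accommodate.
Second Entrant against (Withdraw, Withdraw): payoffs 1, 5 → best response Accommodate.
Mutual best responses: (Accommodate, Passive, Passive); (Accommodate, Accommodate, Accommodate); (Withdraw, Passive, Accommodate).

(Accommodate, Passive, Passive) and (Accommodate, Accommodate, Accommodate) and (Withdraw, Passive, Accommodate)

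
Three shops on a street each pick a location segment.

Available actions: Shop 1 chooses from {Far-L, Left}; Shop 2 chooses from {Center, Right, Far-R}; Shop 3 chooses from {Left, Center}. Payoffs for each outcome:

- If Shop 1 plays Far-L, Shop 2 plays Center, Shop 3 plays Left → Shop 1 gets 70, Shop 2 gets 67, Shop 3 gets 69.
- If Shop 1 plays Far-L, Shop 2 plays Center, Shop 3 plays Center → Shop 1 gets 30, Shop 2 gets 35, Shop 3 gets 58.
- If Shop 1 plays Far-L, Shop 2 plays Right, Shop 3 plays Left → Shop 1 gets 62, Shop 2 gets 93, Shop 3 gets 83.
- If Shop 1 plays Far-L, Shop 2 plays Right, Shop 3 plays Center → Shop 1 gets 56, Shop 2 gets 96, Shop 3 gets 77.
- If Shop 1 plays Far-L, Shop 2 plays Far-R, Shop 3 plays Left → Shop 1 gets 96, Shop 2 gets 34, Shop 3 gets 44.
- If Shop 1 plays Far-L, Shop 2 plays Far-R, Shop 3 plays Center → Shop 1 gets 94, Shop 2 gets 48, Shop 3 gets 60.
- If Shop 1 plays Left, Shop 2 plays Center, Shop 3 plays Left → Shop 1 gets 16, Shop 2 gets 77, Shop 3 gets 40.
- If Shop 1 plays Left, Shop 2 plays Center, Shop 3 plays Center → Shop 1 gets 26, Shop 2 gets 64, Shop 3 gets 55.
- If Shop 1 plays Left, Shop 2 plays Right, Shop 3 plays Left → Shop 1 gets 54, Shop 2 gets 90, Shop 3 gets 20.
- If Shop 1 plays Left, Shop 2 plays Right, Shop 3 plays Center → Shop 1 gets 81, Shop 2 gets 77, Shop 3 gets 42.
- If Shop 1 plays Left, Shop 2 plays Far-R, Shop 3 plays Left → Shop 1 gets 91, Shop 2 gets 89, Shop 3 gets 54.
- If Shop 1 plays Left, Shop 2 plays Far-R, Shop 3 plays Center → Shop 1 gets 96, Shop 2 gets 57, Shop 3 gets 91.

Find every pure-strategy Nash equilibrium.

The pure Nash equilibria are (Far-L, Right, Left) and (Left, Right, Center).

For each strategy profile, look for a profitable unilateral deviation.
(Far-L, Center, Left): Shop 2 can switch to Right (67 → 93). Not NE.
(Far-L, Center, Center): Shop 2 can switch to Right (35 → 96). Not NE.
(Far-L, Right, Left): Shop 1 gets 62, best alternative 54; Shop 2 gets 93, best alternative 67; Shop 3 gets 83, best alternative 77. No profitable deviation — NE.
(Far-L, Right, Center): Shop 1 can switch to Left (56 → 81). Not NE.
(Far-L, Far-R, Left): Shop 2 can switch to Center (34 → 67). Not NE.
(Far-L, Far-R, Center): Shop 1 can switch to Left (94 → 96). Not NE.
(Left, Center, Left): Shop 1 can switch to Far-L (16 → 70). Not NE.
(Left, Center, Center): Shop 1 can switch to Far-L (26 → 30). Not NE.
(Left, Right, Left): Shop 1 can switch to Far-L (54 → 62). Not NE.
(Left, Right, Center): Shop 1 gets 81, best alternative 56; Shop 2 gets 77, best alternative 64; Shop 3 gets 42, best alternative 20. No profitable deviation — NE.
(Left, Far-R, Left): Shop 1 can switch to Far-L (91 → 96). Not NE.
(Left, Far-R, Center): Shop 2 can switch to Center (57 → 64). Not NE.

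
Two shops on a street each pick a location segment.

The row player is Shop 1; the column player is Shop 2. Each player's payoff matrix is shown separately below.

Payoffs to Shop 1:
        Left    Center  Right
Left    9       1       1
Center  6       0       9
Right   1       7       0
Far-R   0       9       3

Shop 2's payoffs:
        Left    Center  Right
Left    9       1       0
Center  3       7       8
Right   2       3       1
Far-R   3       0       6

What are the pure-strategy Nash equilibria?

The pure Nash equilibria are (Left, Left) and (Center, Right).

Shop 1 against Left: payoffs 9, 6, 1, 0 → best response Left.
Shop 1 against Center: payoffs 1, 0, 7, 9 → best response Far-R.
Shop 1 against Right: payoffs 1, 9, 0, 3 → best response Center.
Shop 2 against Left: payoffs 9, 1, 0 → best response Left.
Shop 2 against Center: payoffs 3, 7, 8 → best response Right.
Shop 2 against Right: payoffs 2, 3, 1 → best response Center.
Shop 2 against Far-R: payoffs 3, 0, 6 → best response Right.
Mutual best responses: (Left, Left); (Center, Right).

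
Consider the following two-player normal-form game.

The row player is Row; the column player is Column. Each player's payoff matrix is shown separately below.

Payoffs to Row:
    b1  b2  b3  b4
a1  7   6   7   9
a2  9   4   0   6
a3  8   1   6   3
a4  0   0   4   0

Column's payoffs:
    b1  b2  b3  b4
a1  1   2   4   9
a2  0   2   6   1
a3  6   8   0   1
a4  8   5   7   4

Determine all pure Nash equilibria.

The unique pure-strategy Nash equilibrium is (a1, b4).

Row against b1: payoffs 7, 9, 8, 0 → best response a2.
Row against b2: payoffs 6, 4, 1, 0 → best response a1.
Row against b3: payoffs 7, 0, 6, 4 → best response a1.
Row against b4: payoffs 9, 6, 3, 0 → best response a1.
Column against a1: payoffs 1, 2, 4, 9 → best response b4.
Column against a2: payoffs 0, 2, 6, 1 → best response b3.
Column against a3: payoffs 6, 8, 0, 1 → best response b2.
Column against a4: payoffs 8, 5, 7, 4 → best response b1.
Mutual best responses: (a1, b4).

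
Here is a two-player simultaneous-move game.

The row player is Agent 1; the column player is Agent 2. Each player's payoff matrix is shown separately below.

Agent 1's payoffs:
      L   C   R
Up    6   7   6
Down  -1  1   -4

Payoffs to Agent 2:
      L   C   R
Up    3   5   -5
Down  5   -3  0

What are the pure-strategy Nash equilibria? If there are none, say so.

(Up, L): Agent 2 can switch to C (3 → 5). Not NE.
(Up, C): Agent 1 gets 7, best alternative 1; Agent 2 gets 5, best alternative 3. No profitable deviation — NE.
(Up, R): Agent 2 can switch to L (-5 → 3). Not NE.
(Down, L): Agent 1 can switch to Up (-1 → 6). Not NE.
(Down, C): Agent 1 can switch to Up (1 → 7). Not NE.
(Down, R): Agent 1 can switch to Up (-4 → 6). Not NE.

Pure NE: (Up, C)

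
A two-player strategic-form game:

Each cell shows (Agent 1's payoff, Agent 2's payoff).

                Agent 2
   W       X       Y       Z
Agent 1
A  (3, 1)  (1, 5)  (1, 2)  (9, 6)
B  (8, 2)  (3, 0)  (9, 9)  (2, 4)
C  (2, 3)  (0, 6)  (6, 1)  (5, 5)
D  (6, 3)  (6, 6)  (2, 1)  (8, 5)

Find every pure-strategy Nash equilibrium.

Mark each player's best response to every combination of opponents' strategies; a profile where every player is best-responding is a pure Nash equilibrium.
Agent 1 against W: payoffs 3, 8, 2, 6 → best response B.
Agent 1 against X: payoffs 1, 3, 0, 6 → best response D.
Agent 1 against Y: payoffs 1, 9, 6, 2 → best response B.
Agent 1 against Z: payoffs 9, 2, 5, 8 → best response A.
Agent 2 against A: payoffs 1, 5, 2, 6 → best response Z.
Agent 2 against B: payoffs 2, 0, 9, 4 → best response Y.
Agent 2 against C: payoffs 3, 6, 1, 5 → best response X.
Agent 2 against D: payoffs 3, 6, 1, 5 → best response X.
Mutual best responses: (A, Z); (B, Y); (D, X).

The pure Nash equilibria are (A, Z), (B, Y), (D, X).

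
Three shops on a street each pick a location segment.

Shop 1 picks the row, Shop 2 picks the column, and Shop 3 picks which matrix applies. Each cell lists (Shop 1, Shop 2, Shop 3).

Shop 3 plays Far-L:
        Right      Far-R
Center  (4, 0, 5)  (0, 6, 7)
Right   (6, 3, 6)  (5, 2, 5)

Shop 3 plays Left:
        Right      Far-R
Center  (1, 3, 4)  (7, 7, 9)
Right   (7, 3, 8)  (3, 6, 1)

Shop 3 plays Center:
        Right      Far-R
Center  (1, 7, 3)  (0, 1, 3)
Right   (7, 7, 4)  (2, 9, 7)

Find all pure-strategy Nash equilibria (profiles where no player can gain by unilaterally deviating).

(Center, Right, Far-L): Shop 1 can switch to Right (4 → 6). Not NE.
(Center, Right, Left): Shop 1 can switch to Right (1 → 7). Not NE.
(Center, Right, Center): Shop 1 can switch to Right (1 → 7). Not NE.
(Center, Far-R, Far-L): Shop 1 can switch to Right (0 → 5). Not NE.
(Center, Far-R, Left): Shop 1 gets 7, best alternative 3; Shop 2 gets 7, best alternative 3; Shop 3 gets 9, best alternative 7. No profitable deviation — NE.
(Center, Far-R, Center): Shop 1 can switch to Right (0 → 2). Not NE.
(Right, Right, Far-L): Shop 3 can switch to Left (6 → 8). Not NE.
(Right, Far-R, Center): Shop 1 gets 2, best alternative 0; Shop 2 gets 9, best alternative 7; Shop 3 gets 7, best alternative 5. No profitable deviation — NE.
(The remaining 4 profiles each have a profitable deviation by the same check.)

(Center, Far-R, Left) and (Right, Far-R, Center)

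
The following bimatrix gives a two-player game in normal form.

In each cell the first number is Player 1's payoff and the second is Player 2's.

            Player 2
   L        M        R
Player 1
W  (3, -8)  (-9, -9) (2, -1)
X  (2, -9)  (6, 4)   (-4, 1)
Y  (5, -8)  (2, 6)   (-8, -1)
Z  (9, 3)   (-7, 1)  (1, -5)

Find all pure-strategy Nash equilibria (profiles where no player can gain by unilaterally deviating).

Player 1 against L: payoffs 3, 2, 5, 9 → best response Z.
Player 1 against M: payoffs -9, 6, 2, -7 → best response X.
Player 1 against R: payoffs 2, -4, -8, 1 → best response W.
Player 2 against W: payoffs -8, -9, -1 → best response R.
Player 2 against X: payoffs -9, 4, 1 → best response M.
Player 2 against Y: payoffs -8, 6, -1 → best response M.
Player 2 against Z: payoffs 3, 1, -5 → best response L.
Mutual best responses: (W, R); (X, M); (Z, L).

The pure Nash equilibria are (W, R) and (X, M) and (Z, L).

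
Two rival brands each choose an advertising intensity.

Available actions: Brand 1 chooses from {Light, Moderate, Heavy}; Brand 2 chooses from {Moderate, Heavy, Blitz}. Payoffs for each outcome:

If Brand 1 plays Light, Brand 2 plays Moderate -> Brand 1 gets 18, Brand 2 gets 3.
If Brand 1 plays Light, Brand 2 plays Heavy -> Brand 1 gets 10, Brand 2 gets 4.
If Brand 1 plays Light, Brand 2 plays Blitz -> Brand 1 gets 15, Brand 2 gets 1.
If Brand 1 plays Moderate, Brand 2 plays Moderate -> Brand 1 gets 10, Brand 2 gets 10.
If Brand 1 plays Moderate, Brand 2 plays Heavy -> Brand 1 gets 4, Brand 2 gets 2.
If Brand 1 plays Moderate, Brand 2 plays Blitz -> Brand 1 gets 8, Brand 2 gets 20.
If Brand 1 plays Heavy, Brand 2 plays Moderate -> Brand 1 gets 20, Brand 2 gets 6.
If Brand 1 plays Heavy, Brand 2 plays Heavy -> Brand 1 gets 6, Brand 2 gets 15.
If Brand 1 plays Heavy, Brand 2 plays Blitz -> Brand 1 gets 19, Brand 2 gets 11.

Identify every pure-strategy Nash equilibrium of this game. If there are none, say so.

Pure NE: (Light, Heavy)

Check each profile: it is a Nash equilibrium iff no player can strictly gain by switching unilaterally.
(Light, Moderate): Brand 1 can switch to Heavy (18 → 20). Not NE.
(Light, Heavy): Brand 1 gets 10, best alternative 6; Brand 2 gets 4, best alternative 3. No profitable deviation — NE.
(Light, Blitz): Brand 1 can switch to Heavy (15 → 19). Not NE.
(Moderate, Moderate): Brand 1 can switch to Light (10 → 18). Not NE.
(Moderate, Heavy): Brand 1 can switch to Light (4 → 10). Not NE.
(Moderate, Blitz): Brand 1 can switch to Light (8 → 15). Not NE.
(Heavy, Moderate): Brand 2 can switch to Heavy (6 → 15). Not NE.
(Heavy, Heavy): Brand 1 can switch to Light (6 → 10). Not NE.
(Heavy, Blitz): Brand 2 can switch to Heavy (11 → 15). Not NE.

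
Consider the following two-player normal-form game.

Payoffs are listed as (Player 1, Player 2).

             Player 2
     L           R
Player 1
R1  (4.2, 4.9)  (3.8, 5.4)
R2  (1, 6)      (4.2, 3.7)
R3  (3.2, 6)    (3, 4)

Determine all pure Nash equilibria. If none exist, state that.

There is no pure-strategy Nash equilibrium.

Player 1 against L: payoffs 4.2, 1, 3.2 → best response R1.
Player 1 against R: payoffs 3.8, 4.2, 3 → best response R2.
Player 2 against R1: payoffs 4.9, 5.4 → best response R.
Player 2 against R2: payoffs 6, 3.7 → best response L.
Player 2 against R3: payoffs 6, 4 → best response L.
No profile is a mutual best response for all players.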